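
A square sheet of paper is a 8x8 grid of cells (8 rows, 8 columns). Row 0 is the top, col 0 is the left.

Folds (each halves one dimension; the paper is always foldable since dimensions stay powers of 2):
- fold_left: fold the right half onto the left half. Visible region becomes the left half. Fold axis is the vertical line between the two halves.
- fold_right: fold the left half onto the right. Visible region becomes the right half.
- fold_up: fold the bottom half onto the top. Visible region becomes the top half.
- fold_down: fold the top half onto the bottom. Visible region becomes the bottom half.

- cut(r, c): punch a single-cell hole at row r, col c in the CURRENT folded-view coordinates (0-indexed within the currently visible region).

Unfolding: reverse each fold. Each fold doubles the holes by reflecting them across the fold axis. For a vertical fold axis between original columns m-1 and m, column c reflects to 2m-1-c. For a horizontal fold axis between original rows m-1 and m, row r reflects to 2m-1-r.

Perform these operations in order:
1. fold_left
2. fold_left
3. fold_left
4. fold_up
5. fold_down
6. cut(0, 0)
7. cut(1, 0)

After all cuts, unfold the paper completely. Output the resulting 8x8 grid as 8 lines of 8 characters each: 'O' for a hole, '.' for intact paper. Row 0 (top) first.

Answer: OOOOOOOO
OOOOOOOO
OOOOOOOO
OOOOOOOO
OOOOOOOO
OOOOOOOO
OOOOOOOO
OOOOOOOO

Derivation:
Op 1 fold_left: fold axis v@4; visible region now rows[0,8) x cols[0,4) = 8x4
Op 2 fold_left: fold axis v@2; visible region now rows[0,8) x cols[0,2) = 8x2
Op 3 fold_left: fold axis v@1; visible region now rows[0,8) x cols[0,1) = 8x1
Op 4 fold_up: fold axis h@4; visible region now rows[0,4) x cols[0,1) = 4x1
Op 5 fold_down: fold axis h@2; visible region now rows[2,4) x cols[0,1) = 2x1
Op 6 cut(0, 0): punch at orig (2,0); cuts so far [(2, 0)]; region rows[2,4) x cols[0,1) = 2x1
Op 7 cut(1, 0): punch at orig (3,0); cuts so far [(2, 0), (3, 0)]; region rows[2,4) x cols[0,1) = 2x1
Unfold 1 (reflect across h@2): 4 holes -> [(0, 0), (1, 0), (2, 0), (3, 0)]
Unfold 2 (reflect across h@4): 8 holes -> [(0, 0), (1, 0), (2, 0), (3, 0), (4, 0), (5, 0), (6, 0), (7, 0)]
Unfold 3 (reflect across v@1): 16 holes -> [(0, 0), (0, 1), (1, 0), (1, 1), (2, 0), (2, 1), (3, 0), (3, 1), (4, 0), (4, 1), (5, 0), (5, 1), (6, 0), (6, 1), (7, 0), (7, 1)]
Unfold 4 (reflect across v@2): 32 holes -> [(0, 0), (0, 1), (0, 2), (0, 3), (1, 0), (1, 1), (1, 2), (1, 3), (2, 0), (2, 1), (2, 2), (2, 3), (3, 0), (3, 1), (3, 2), (3, 3), (4, 0), (4, 1), (4, 2), (4, 3), (5, 0), (5, 1), (5, 2), (5, 3), (6, 0), (6, 1), (6, 2), (6, 3), (7, 0), (7, 1), (7, 2), (7, 3)]
Unfold 5 (reflect across v@4): 64 holes -> [(0, 0), (0, 1), (0, 2), (0, 3), (0, 4), (0, 5), (0, 6), (0, 7), (1, 0), (1, 1), (1, 2), (1, 3), (1, 4), (1, 5), (1, 6), (1, 7), (2, 0), (2, 1), (2, 2), (2, 3), (2, 4), (2, 5), (2, 6), (2, 7), (3, 0), (3, 1), (3, 2), (3, 3), (3, 4), (3, 5), (3, 6), (3, 7), (4, 0), (4, 1), (4, 2), (4, 3), (4, 4), (4, 5), (4, 6), (4, 7), (5, 0), (5, 1), (5, 2), (5, 3), (5, 4), (5, 5), (5, 6), (5, 7), (6, 0), (6, 1), (6, 2), (6, 3), (6, 4), (6, 5), (6, 6), (6, 7), (7, 0), (7, 1), (7, 2), (7, 3), (7, 4), (7, 5), (7, 6), (7, 7)]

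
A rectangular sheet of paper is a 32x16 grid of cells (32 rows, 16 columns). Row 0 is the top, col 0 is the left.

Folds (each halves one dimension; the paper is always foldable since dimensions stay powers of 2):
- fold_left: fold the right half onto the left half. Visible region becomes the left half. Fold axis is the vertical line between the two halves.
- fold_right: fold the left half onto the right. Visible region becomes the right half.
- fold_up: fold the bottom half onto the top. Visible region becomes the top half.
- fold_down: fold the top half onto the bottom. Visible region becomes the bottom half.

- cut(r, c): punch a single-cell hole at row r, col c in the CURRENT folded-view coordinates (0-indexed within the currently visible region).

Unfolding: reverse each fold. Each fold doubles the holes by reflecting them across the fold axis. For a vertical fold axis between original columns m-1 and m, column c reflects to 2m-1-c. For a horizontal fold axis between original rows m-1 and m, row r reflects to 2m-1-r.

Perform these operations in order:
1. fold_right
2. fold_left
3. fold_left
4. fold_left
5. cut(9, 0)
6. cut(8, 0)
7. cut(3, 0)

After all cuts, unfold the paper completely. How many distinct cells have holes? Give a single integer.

Op 1 fold_right: fold axis v@8; visible region now rows[0,32) x cols[8,16) = 32x8
Op 2 fold_left: fold axis v@12; visible region now rows[0,32) x cols[8,12) = 32x4
Op 3 fold_left: fold axis v@10; visible region now rows[0,32) x cols[8,10) = 32x2
Op 4 fold_left: fold axis v@9; visible region now rows[0,32) x cols[8,9) = 32x1
Op 5 cut(9, 0): punch at orig (9,8); cuts so far [(9, 8)]; region rows[0,32) x cols[8,9) = 32x1
Op 6 cut(8, 0): punch at orig (8,8); cuts so far [(8, 8), (9, 8)]; region rows[0,32) x cols[8,9) = 32x1
Op 7 cut(3, 0): punch at orig (3,8); cuts so far [(3, 8), (8, 8), (9, 8)]; region rows[0,32) x cols[8,9) = 32x1
Unfold 1 (reflect across v@9): 6 holes -> [(3, 8), (3, 9), (8, 8), (8, 9), (9, 8), (9, 9)]
Unfold 2 (reflect across v@10): 12 holes -> [(3, 8), (3, 9), (3, 10), (3, 11), (8, 8), (8, 9), (8, 10), (8, 11), (9, 8), (9, 9), (9, 10), (9, 11)]
Unfold 3 (reflect across v@12): 24 holes -> [(3, 8), (3, 9), (3, 10), (3, 11), (3, 12), (3, 13), (3, 14), (3, 15), (8, 8), (8, 9), (8, 10), (8, 11), (8, 12), (8, 13), (8, 14), (8, 15), (9, 8), (9, 9), (9, 10), (9, 11), (9, 12), (9, 13), (9, 14), (9, 15)]
Unfold 4 (reflect across v@8): 48 holes -> [(3, 0), (3, 1), (3, 2), (3, 3), (3, 4), (3, 5), (3, 6), (3, 7), (3, 8), (3, 9), (3, 10), (3, 11), (3, 12), (3, 13), (3, 14), (3, 15), (8, 0), (8, 1), (8, 2), (8, 3), (8, 4), (8, 5), (8, 6), (8, 7), (8, 8), (8, 9), (8, 10), (8, 11), (8, 12), (8, 13), (8, 14), (8, 15), (9, 0), (9, 1), (9, 2), (9, 3), (9, 4), (9, 5), (9, 6), (9, 7), (9, 8), (9, 9), (9, 10), (9, 11), (9, 12), (9, 13), (9, 14), (9, 15)]

Answer: 48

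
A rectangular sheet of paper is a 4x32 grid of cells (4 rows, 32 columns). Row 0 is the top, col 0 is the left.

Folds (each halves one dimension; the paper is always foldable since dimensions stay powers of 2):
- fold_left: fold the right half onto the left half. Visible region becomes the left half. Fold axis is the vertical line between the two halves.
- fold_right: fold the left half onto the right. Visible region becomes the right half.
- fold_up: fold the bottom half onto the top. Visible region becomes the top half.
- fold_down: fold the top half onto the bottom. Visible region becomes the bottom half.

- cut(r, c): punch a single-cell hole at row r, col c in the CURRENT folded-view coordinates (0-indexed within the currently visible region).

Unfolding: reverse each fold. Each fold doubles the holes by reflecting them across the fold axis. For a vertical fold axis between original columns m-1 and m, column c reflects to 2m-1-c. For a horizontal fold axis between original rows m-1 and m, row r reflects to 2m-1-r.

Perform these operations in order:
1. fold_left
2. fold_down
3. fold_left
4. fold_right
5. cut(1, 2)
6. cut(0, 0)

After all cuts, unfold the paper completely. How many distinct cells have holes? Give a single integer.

Op 1 fold_left: fold axis v@16; visible region now rows[0,4) x cols[0,16) = 4x16
Op 2 fold_down: fold axis h@2; visible region now rows[2,4) x cols[0,16) = 2x16
Op 3 fold_left: fold axis v@8; visible region now rows[2,4) x cols[0,8) = 2x8
Op 4 fold_right: fold axis v@4; visible region now rows[2,4) x cols[4,8) = 2x4
Op 5 cut(1, 2): punch at orig (3,6); cuts so far [(3, 6)]; region rows[2,4) x cols[4,8) = 2x4
Op 6 cut(0, 0): punch at orig (2,4); cuts so far [(2, 4), (3, 6)]; region rows[2,4) x cols[4,8) = 2x4
Unfold 1 (reflect across v@4): 4 holes -> [(2, 3), (2, 4), (3, 1), (3, 6)]
Unfold 2 (reflect across v@8): 8 holes -> [(2, 3), (2, 4), (2, 11), (2, 12), (3, 1), (3, 6), (3, 9), (3, 14)]
Unfold 3 (reflect across h@2): 16 holes -> [(0, 1), (0, 6), (0, 9), (0, 14), (1, 3), (1, 4), (1, 11), (1, 12), (2, 3), (2, 4), (2, 11), (2, 12), (3, 1), (3, 6), (3, 9), (3, 14)]
Unfold 4 (reflect across v@16): 32 holes -> [(0, 1), (0, 6), (0, 9), (0, 14), (0, 17), (0, 22), (0, 25), (0, 30), (1, 3), (1, 4), (1, 11), (1, 12), (1, 19), (1, 20), (1, 27), (1, 28), (2, 3), (2, 4), (2, 11), (2, 12), (2, 19), (2, 20), (2, 27), (2, 28), (3, 1), (3, 6), (3, 9), (3, 14), (3, 17), (3, 22), (3, 25), (3, 30)]

Answer: 32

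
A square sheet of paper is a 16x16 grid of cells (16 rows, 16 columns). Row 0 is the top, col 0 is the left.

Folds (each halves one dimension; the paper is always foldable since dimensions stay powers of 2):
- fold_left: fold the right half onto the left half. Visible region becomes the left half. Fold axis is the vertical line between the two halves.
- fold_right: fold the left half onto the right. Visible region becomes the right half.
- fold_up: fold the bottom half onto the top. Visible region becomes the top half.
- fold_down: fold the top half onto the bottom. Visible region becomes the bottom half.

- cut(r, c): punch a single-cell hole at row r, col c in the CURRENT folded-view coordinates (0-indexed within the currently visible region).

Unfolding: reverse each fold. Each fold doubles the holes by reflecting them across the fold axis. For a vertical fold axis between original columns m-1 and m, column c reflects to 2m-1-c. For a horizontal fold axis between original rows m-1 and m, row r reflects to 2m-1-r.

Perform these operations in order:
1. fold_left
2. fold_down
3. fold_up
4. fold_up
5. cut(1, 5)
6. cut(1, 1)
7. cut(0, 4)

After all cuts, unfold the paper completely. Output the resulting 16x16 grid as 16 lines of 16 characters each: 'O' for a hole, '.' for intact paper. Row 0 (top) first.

Op 1 fold_left: fold axis v@8; visible region now rows[0,16) x cols[0,8) = 16x8
Op 2 fold_down: fold axis h@8; visible region now rows[8,16) x cols[0,8) = 8x8
Op 3 fold_up: fold axis h@12; visible region now rows[8,12) x cols[0,8) = 4x8
Op 4 fold_up: fold axis h@10; visible region now rows[8,10) x cols[0,8) = 2x8
Op 5 cut(1, 5): punch at orig (9,5); cuts so far [(9, 5)]; region rows[8,10) x cols[0,8) = 2x8
Op 6 cut(1, 1): punch at orig (9,1); cuts so far [(9, 1), (9, 5)]; region rows[8,10) x cols[0,8) = 2x8
Op 7 cut(0, 4): punch at orig (8,4); cuts so far [(8, 4), (9, 1), (9, 5)]; region rows[8,10) x cols[0,8) = 2x8
Unfold 1 (reflect across h@10): 6 holes -> [(8, 4), (9, 1), (9, 5), (10, 1), (10, 5), (11, 4)]
Unfold 2 (reflect across h@12): 12 holes -> [(8, 4), (9, 1), (9, 5), (10, 1), (10, 5), (11, 4), (12, 4), (13, 1), (13, 5), (14, 1), (14, 5), (15, 4)]
Unfold 3 (reflect across h@8): 24 holes -> [(0, 4), (1, 1), (1, 5), (2, 1), (2, 5), (3, 4), (4, 4), (5, 1), (5, 5), (6, 1), (6, 5), (7, 4), (8, 4), (9, 1), (9, 5), (10, 1), (10, 5), (11, 4), (12, 4), (13, 1), (13, 5), (14, 1), (14, 5), (15, 4)]
Unfold 4 (reflect across v@8): 48 holes -> [(0, 4), (0, 11), (1, 1), (1, 5), (1, 10), (1, 14), (2, 1), (2, 5), (2, 10), (2, 14), (3, 4), (3, 11), (4, 4), (4, 11), (5, 1), (5, 5), (5, 10), (5, 14), (6, 1), (6, 5), (6, 10), (6, 14), (7, 4), (7, 11), (8, 4), (8, 11), (9, 1), (9, 5), (9, 10), (9, 14), (10, 1), (10, 5), (10, 10), (10, 14), (11, 4), (11, 11), (12, 4), (12, 11), (13, 1), (13, 5), (13, 10), (13, 14), (14, 1), (14, 5), (14, 10), (14, 14), (15, 4), (15, 11)]

Answer: ....O......O....
.O...O....O...O.
.O...O....O...O.
....O......O....
....O......O....
.O...O....O...O.
.O...O....O...O.
....O......O....
....O......O....
.O...O....O...O.
.O...O....O...O.
....O......O....
....O......O....
.O...O....O...O.
.O...O....O...O.
....O......O....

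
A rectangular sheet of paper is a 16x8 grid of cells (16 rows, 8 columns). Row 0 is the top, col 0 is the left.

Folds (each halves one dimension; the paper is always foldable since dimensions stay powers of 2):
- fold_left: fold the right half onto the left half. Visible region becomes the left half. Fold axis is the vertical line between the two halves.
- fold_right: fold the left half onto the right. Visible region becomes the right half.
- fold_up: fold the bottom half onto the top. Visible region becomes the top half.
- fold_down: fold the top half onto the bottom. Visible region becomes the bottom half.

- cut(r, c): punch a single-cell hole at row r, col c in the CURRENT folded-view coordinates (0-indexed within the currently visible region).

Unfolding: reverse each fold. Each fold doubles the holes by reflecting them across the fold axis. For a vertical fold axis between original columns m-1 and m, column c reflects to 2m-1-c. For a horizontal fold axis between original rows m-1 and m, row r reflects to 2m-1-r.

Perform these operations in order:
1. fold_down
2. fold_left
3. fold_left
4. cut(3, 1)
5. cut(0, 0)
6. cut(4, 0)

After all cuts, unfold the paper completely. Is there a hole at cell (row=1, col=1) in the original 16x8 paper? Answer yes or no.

Op 1 fold_down: fold axis h@8; visible region now rows[8,16) x cols[0,8) = 8x8
Op 2 fold_left: fold axis v@4; visible region now rows[8,16) x cols[0,4) = 8x4
Op 3 fold_left: fold axis v@2; visible region now rows[8,16) x cols[0,2) = 8x2
Op 4 cut(3, 1): punch at orig (11,1); cuts so far [(11, 1)]; region rows[8,16) x cols[0,2) = 8x2
Op 5 cut(0, 0): punch at orig (8,0); cuts so far [(8, 0), (11, 1)]; region rows[8,16) x cols[0,2) = 8x2
Op 6 cut(4, 0): punch at orig (12,0); cuts so far [(8, 0), (11, 1), (12, 0)]; region rows[8,16) x cols[0,2) = 8x2
Unfold 1 (reflect across v@2): 6 holes -> [(8, 0), (8, 3), (11, 1), (11, 2), (12, 0), (12, 3)]
Unfold 2 (reflect across v@4): 12 holes -> [(8, 0), (8, 3), (8, 4), (8, 7), (11, 1), (11, 2), (11, 5), (11, 6), (12, 0), (12, 3), (12, 4), (12, 7)]
Unfold 3 (reflect across h@8): 24 holes -> [(3, 0), (3, 3), (3, 4), (3, 7), (4, 1), (4, 2), (4, 5), (4, 6), (7, 0), (7, 3), (7, 4), (7, 7), (8, 0), (8, 3), (8, 4), (8, 7), (11, 1), (11, 2), (11, 5), (11, 6), (12, 0), (12, 3), (12, 4), (12, 7)]
Holes: [(3, 0), (3, 3), (3, 4), (3, 7), (4, 1), (4, 2), (4, 5), (4, 6), (7, 0), (7, 3), (7, 4), (7, 7), (8, 0), (8, 3), (8, 4), (8, 7), (11, 1), (11, 2), (11, 5), (11, 6), (12, 0), (12, 3), (12, 4), (12, 7)]

Answer: no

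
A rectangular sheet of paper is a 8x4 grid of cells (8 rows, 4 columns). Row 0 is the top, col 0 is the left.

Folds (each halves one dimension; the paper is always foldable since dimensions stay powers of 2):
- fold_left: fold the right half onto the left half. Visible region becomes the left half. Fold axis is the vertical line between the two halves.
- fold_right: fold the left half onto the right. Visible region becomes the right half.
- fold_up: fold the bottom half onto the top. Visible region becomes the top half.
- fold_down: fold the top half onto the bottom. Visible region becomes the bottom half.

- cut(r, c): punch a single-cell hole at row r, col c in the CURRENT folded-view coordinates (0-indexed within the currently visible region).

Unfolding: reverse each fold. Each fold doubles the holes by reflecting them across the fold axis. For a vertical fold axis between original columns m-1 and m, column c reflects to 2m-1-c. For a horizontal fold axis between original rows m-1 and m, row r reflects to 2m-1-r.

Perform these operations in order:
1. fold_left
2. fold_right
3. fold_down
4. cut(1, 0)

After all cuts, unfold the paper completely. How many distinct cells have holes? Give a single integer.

Op 1 fold_left: fold axis v@2; visible region now rows[0,8) x cols[0,2) = 8x2
Op 2 fold_right: fold axis v@1; visible region now rows[0,8) x cols[1,2) = 8x1
Op 3 fold_down: fold axis h@4; visible region now rows[4,8) x cols[1,2) = 4x1
Op 4 cut(1, 0): punch at orig (5,1); cuts so far [(5, 1)]; region rows[4,8) x cols[1,2) = 4x1
Unfold 1 (reflect across h@4): 2 holes -> [(2, 1), (5, 1)]
Unfold 2 (reflect across v@1): 4 holes -> [(2, 0), (2, 1), (5, 0), (5, 1)]
Unfold 3 (reflect across v@2): 8 holes -> [(2, 0), (2, 1), (2, 2), (2, 3), (5, 0), (5, 1), (5, 2), (5, 3)]

Answer: 8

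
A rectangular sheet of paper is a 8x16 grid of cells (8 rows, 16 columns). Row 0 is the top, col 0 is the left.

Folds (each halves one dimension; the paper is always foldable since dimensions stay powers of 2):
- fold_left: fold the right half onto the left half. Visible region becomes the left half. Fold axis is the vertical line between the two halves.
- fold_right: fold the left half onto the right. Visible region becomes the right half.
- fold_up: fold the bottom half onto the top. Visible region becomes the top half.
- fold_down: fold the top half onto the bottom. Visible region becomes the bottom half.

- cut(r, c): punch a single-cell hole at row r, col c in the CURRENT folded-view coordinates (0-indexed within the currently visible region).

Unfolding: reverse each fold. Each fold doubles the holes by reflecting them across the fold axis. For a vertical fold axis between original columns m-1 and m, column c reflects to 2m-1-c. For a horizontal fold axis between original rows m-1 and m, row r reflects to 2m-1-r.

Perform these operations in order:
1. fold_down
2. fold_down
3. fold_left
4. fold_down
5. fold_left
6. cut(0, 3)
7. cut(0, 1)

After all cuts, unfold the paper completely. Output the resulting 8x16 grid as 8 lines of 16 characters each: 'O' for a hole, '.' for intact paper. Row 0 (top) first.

Answer: .O.OO.O..O.OO.O.
.O.OO.O..O.OO.O.
.O.OO.O..O.OO.O.
.O.OO.O..O.OO.O.
.O.OO.O..O.OO.O.
.O.OO.O..O.OO.O.
.O.OO.O..O.OO.O.
.O.OO.O..O.OO.O.

Derivation:
Op 1 fold_down: fold axis h@4; visible region now rows[4,8) x cols[0,16) = 4x16
Op 2 fold_down: fold axis h@6; visible region now rows[6,8) x cols[0,16) = 2x16
Op 3 fold_left: fold axis v@8; visible region now rows[6,8) x cols[0,8) = 2x8
Op 4 fold_down: fold axis h@7; visible region now rows[7,8) x cols[0,8) = 1x8
Op 5 fold_left: fold axis v@4; visible region now rows[7,8) x cols[0,4) = 1x4
Op 6 cut(0, 3): punch at orig (7,3); cuts so far [(7, 3)]; region rows[7,8) x cols[0,4) = 1x4
Op 7 cut(0, 1): punch at orig (7,1); cuts so far [(7, 1), (7, 3)]; region rows[7,8) x cols[0,4) = 1x4
Unfold 1 (reflect across v@4): 4 holes -> [(7, 1), (7, 3), (7, 4), (7, 6)]
Unfold 2 (reflect across h@7): 8 holes -> [(6, 1), (6, 3), (6, 4), (6, 6), (7, 1), (7, 3), (7, 4), (7, 6)]
Unfold 3 (reflect across v@8): 16 holes -> [(6, 1), (6, 3), (6, 4), (6, 6), (6, 9), (6, 11), (6, 12), (6, 14), (7, 1), (7, 3), (7, 4), (7, 6), (7, 9), (7, 11), (7, 12), (7, 14)]
Unfold 4 (reflect across h@6): 32 holes -> [(4, 1), (4, 3), (4, 4), (4, 6), (4, 9), (4, 11), (4, 12), (4, 14), (5, 1), (5, 3), (5, 4), (5, 6), (5, 9), (5, 11), (5, 12), (5, 14), (6, 1), (6, 3), (6, 4), (6, 6), (6, 9), (6, 11), (6, 12), (6, 14), (7, 1), (7, 3), (7, 4), (7, 6), (7, 9), (7, 11), (7, 12), (7, 14)]
Unfold 5 (reflect across h@4): 64 holes -> [(0, 1), (0, 3), (0, 4), (0, 6), (0, 9), (0, 11), (0, 12), (0, 14), (1, 1), (1, 3), (1, 4), (1, 6), (1, 9), (1, 11), (1, 12), (1, 14), (2, 1), (2, 3), (2, 4), (2, 6), (2, 9), (2, 11), (2, 12), (2, 14), (3, 1), (3, 3), (3, 4), (3, 6), (3, 9), (3, 11), (3, 12), (3, 14), (4, 1), (4, 3), (4, 4), (4, 6), (4, 9), (4, 11), (4, 12), (4, 14), (5, 1), (5, 3), (5, 4), (5, 6), (5, 9), (5, 11), (5, 12), (5, 14), (6, 1), (6, 3), (6, 4), (6, 6), (6, 9), (6, 11), (6, 12), (6, 14), (7, 1), (7, 3), (7, 4), (7, 6), (7, 9), (7, 11), (7, 12), (7, 14)]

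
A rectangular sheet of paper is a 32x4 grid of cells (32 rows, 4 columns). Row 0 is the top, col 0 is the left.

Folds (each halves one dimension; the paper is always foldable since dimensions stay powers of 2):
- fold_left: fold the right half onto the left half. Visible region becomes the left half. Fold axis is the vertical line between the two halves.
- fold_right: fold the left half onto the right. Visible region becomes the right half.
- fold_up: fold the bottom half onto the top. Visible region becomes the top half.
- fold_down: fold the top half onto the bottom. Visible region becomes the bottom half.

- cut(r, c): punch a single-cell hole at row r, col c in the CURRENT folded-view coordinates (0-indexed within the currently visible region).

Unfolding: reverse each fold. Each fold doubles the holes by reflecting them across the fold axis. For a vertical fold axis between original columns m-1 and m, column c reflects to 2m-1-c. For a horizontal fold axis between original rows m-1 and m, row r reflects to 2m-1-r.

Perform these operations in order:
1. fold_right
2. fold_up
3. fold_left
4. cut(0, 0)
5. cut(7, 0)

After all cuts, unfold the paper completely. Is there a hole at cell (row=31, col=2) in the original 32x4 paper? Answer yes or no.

Op 1 fold_right: fold axis v@2; visible region now rows[0,32) x cols[2,4) = 32x2
Op 2 fold_up: fold axis h@16; visible region now rows[0,16) x cols[2,4) = 16x2
Op 3 fold_left: fold axis v@3; visible region now rows[0,16) x cols[2,3) = 16x1
Op 4 cut(0, 0): punch at orig (0,2); cuts so far [(0, 2)]; region rows[0,16) x cols[2,3) = 16x1
Op 5 cut(7, 0): punch at orig (7,2); cuts so far [(0, 2), (7, 2)]; region rows[0,16) x cols[2,3) = 16x1
Unfold 1 (reflect across v@3): 4 holes -> [(0, 2), (0, 3), (7, 2), (7, 3)]
Unfold 2 (reflect across h@16): 8 holes -> [(0, 2), (0, 3), (7, 2), (7, 3), (24, 2), (24, 3), (31, 2), (31, 3)]
Unfold 3 (reflect across v@2): 16 holes -> [(0, 0), (0, 1), (0, 2), (0, 3), (7, 0), (7, 1), (7, 2), (7, 3), (24, 0), (24, 1), (24, 2), (24, 3), (31, 0), (31, 1), (31, 2), (31, 3)]
Holes: [(0, 0), (0, 1), (0, 2), (0, 3), (7, 0), (7, 1), (7, 2), (7, 3), (24, 0), (24, 1), (24, 2), (24, 3), (31, 0), (31, 1), (31, 2), (31, 3)]

Answer: yes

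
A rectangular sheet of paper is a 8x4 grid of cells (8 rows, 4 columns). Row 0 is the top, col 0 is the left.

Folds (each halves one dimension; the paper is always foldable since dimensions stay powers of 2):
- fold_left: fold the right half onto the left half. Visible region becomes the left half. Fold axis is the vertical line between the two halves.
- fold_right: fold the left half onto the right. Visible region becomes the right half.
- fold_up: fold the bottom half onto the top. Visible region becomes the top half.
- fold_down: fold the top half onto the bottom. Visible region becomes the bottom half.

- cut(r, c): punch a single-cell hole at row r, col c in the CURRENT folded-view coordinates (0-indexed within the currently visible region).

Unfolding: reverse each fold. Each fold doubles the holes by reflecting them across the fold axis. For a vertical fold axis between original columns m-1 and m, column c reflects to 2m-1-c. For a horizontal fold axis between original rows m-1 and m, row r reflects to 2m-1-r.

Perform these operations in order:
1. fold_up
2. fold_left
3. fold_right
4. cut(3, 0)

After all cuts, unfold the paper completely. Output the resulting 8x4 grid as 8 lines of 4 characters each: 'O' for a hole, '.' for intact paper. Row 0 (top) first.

Op 1 fold_up: fold axis h@4; visible region now rows[0,4) x cols[0,4) = 4x4
Op 2 fold_left: fold axis v@2; visible region now rows[0,4) x cols[0,2) = 4x2
Op 3 fold_right: fold axis v@1; visible region now rows[0,4) x cols[1,2) = 4x1
Op 4 cut(3, 0): punch at orig (3,1); cuts so far [(3, 1)]; region rows[0,4) x cols[1,2) = 4x1
Unfold 1 (reflect across v@1): 2 holes -> [(3, 0), (3, 1)]
Unfold 2 (reflect across v@2): 4 holes -> [(3, 0), (3, 1), (3, 2), (3, 3)]
Unfold 3 (reflect across h@4): 8 holes -> [(3, 0), (3, 1), (3, 2), (3, 3), (4, 0), (4, 1), (4, 2), (4, 3)]

Answer: ....
....
....
OOOO
OOOO
....
....
....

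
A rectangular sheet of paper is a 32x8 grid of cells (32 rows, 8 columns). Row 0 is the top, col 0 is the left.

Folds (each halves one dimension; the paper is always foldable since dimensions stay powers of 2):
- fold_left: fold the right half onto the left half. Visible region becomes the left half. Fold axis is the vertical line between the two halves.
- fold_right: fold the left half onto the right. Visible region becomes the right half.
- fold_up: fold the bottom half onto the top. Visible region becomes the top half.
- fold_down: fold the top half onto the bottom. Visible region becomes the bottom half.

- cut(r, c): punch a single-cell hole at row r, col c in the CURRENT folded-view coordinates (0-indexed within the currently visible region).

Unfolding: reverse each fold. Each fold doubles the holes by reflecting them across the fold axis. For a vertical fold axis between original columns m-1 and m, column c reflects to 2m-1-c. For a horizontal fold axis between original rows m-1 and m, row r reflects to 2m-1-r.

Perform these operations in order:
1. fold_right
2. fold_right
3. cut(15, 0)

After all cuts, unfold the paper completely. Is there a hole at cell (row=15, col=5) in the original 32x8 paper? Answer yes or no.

Op 1 fold_right: fold axis v@4; visible region now rows[0,32) x cols[4,8) = 32x4
Op 2 fold_right: fold axis v@6; visible region now rows[0,32) x cols[6,8) = 32x2
Op 3 cut(15, 0): punch at orig (15,6); cuts so far [(15, 6)]; region rows[0,32) x cols[6,8) = 32x2
Unfold 1 (reflect across v@6): 2 holes -> [(15, 5), (15, 6)]
Unfold 2 (reflect across v@4): 4 holes -> [(15, 1), (15, 2), (15, 5), (15, 6)]
Holes: [(15, 1), (15, 2), (15, 5), (15, 6)]

Answer: yes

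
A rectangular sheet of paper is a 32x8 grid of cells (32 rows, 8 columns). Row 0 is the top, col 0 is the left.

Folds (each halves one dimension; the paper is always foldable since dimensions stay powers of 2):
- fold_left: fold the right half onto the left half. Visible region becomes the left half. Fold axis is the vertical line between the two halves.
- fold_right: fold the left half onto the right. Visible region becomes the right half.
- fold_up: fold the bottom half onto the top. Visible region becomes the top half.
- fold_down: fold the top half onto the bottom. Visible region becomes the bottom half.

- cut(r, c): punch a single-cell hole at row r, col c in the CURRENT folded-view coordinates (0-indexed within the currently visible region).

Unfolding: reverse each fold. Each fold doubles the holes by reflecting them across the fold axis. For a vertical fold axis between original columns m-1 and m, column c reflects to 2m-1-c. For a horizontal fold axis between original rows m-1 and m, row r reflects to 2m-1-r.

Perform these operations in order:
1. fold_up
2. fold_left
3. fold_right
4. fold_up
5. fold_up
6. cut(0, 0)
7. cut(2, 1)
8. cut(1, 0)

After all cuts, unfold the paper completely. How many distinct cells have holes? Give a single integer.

Answer: 96

Derivation:
Op 1 fold_up: fold axis h@16; visible region now rows[0,16) x cols[0,8) = 16x8
Op 2 fold_left: fold axis v@4; visible region now rows[0,16) x cols[0,4) = 16x4
Op 3 fold_right: fold axis v@2; visible region now rows[0,16) x cols[2,4) = 16x2
Op 4 fold_up: fold axis h@8; visible region now rows[0,8) x cols[2,4) = 8x2
Op 5 fold_up: fold axis h@4; visible region now rows[0,4) x cols[2,4) = 4x2
Op 6 cut(0, 0): punch at orig (0,2); cuts so far [(0, 2)]; region rows[0,4) x cols[2,4) = 4x2
Op 7 cut(2, 1): punch at orig (2,3); cuts so far [(0, 2), (2, 3)]; region rows[0,4) x cols[2,4) = 4x2
Op 8 cut(1, 0): punch at orig (1,2); cuts so far [(0, 2), (1, 2), (2, 3)]; region rows[0,4) x cols[2,4) = 4x2
Unfold 1 (reflect across h@4): 6 holes -> [(0, 2), (1, 2), (2, 3), (5, 3), (6, 2), (7, 2)]
Unfold 2 (reflect across h@8): 12 holes -> [(0, 2), (1, 2), (2, 3), (5, 3), (6, 2), (7, 2), (8, 2), (9, 2), (10, 3), (13, 3), (14, 2), (15, 2)]
Unfold 3 (reflect across v@2): 24 holes -> [(0, 1), (0, 2), (1, 1), (1, 2), (2, 0), (2, 3), (5, 0), (5, 3), (6, 1), (6, 2), (7, 1), (7, 2), (8, 1), (8, 2), (9, 1), (9, 2), (10, 0), (10, 3), (13, 0), (13, 3), (14, 1), (14, 2), (15, 1), (15, 2)]
Unfold 4 (reflect across v@4): 48 holes -> [(0, 1), (0, 2), (0, 5), (0, 6), (1, 1), (1, 2), (1, 5), (1, 6), (2, 0), (2, 3), (2, 4), (2, 7), (5, 0), (5, 3), (5, 4), (5, 7), (6, 1), (6, 2), (6, 5), (6, 6), (7, 1), (7, 2), (7, 5), (7, 6), (8, 1), (8, 2), (8, 5), (8, 6), (9, 1), (9, 2), (9, 5), (9, 6), (10, 0), (10, 3), (10, 4), (10, 7), (13, 0), (13, 3), (13, 4), (13, 7), (14, 1), (14, 2), (14, 5), (14, 6), (15, 1), (15, 2), (15, 5), (15, 6)]
Unfold 5 (reflect across h@16): 96 holes -> [(0, 1), (0, 2), (0, 5), (0, 6), (1, 1), (1, 2), (1, 5), (1, 6), (2, 0), (2, 3), (2, 4), (2, 7), (5, 0), (5, 3), (5, 4), (5, 7), (6, 1), (6, 2), (6, 5), (6, 6), (7, 1), (7, 2), (7, 5), (7, 6), (8, 1), (8, 2), (8, 5), (8, 6), (9, 1), (9, 2), (9, 5), (9, 6), (10, 0), (10, 3), (10, 4), (10, 7), (13, 0), (13, 3), (13, 4), (13, 7), (14, 1), (14, 2), (14, 5), (14, 6), (15, 1), (15, 2), (15, 5), (15, 6), (16, 1), (16, 2), (16, 5), (16, 6), (17, 1), (17, 2), (17, 5), (17, 6), (18, 0), (18, 3), (18, 4), (18, 7), (21, 0), (21, 3), (21, 4), (21, 7), (22, 1), (22, 2), (22, 5), (22, 6), (23, 1), (23, 2), (23, 5), (23, 6), (24, 1), (24, 2), (24, 5), (24, 6), (25, 1), (25, 2), (25, 5), (25, 6), (26, 0), (26, 3), (26, 4), (26, 7), (29, 0), (29, 3), (29, 4), (29, 7), (30, 1), (30, 2), (30, 5), (30, 6), (31, 1), (31, 2), (31, 5), (31, 6)]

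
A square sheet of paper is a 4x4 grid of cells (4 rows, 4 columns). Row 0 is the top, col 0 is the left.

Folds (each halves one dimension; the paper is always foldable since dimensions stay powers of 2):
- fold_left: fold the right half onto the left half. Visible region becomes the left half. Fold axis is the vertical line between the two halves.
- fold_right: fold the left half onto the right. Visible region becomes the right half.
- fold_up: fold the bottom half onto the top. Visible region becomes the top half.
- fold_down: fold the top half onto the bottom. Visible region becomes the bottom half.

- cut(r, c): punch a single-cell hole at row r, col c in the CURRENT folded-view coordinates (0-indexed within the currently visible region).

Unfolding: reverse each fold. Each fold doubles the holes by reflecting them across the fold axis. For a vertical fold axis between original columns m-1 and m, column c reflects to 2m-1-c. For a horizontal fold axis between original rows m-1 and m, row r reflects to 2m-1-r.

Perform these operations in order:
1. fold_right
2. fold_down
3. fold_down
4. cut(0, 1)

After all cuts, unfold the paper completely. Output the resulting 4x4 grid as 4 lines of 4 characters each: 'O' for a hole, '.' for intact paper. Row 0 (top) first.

Op 1 fold_right: fold axis v@2; visible region now rows[0,4) x cols[2,4) = 4x2
Op 2 fold_down: fold axis h@2; visible region now rows[2,4) x cols[2,4) = 2x2
Op 3 fold_down: fold axis h@3; visible region now rows[3,4) x cols[2,4) = 1x2
Op 4 cut(0, 1): punch at orig (3,3); cuts so far [(3, 3)]; region rows[3,4) x cols[2,4) = 1x2
Unfold 1 (reflect across h@3): 2 holes -> [(2, 3), (3, 3)]
Unfold 2 (reflect across h@2): 4 holes -> [(0, 3), (1, 3), (2, 3), (3, 3)]
Unfold 3 (reflect across v@2): 8 holes -> [(0, 0), (0, 3), (1, 0), (1, 3), (2, 0), (2, 3), (3, 0), (3, 3)]

Answer: O..O
O..O
O..O
O..O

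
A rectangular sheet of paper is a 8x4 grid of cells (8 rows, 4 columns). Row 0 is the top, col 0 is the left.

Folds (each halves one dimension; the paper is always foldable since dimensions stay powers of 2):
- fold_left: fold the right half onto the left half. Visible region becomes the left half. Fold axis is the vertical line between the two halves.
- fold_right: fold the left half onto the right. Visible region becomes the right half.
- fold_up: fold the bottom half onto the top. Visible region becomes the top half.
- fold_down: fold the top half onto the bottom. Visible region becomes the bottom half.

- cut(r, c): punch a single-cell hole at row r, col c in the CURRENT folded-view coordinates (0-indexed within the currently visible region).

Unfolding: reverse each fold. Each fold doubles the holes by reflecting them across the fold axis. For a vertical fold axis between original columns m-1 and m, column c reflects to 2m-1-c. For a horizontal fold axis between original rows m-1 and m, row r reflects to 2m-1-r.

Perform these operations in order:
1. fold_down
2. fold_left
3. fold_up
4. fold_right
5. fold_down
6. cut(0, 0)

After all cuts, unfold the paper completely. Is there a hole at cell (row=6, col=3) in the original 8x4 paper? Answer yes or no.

Op 1 fold_down: fold axis h@4; visible region now rows[4,8) x cols[0,4) = 4x4
Op 2 fold_left: fold axis v@2; visible region now rows[4,8) x cols[0,2) = 4x2
Op 3 fold_up: fold axis h@6; visible region now rows[4,6) x cols[0,2) = 2x2
Op 4 fold_right: fold axis v@1; visible region now rows[4,6) x cols[1,2) = 2x1
Op 5 fold_down: fold axis h@5; visible region now rows[5,6) x cols[1,2) = 1x1
Op 6 cut(0, 0): punch at orig (5,1); cuts so far [(5, 1)]; region rows[5,6) x cols[1,2) = 1x1
Unfold 1 (reflect across h@5): 2 holes -> [(4, 1), (5, 1)]
Unfold 2 (reflect across v@1): 4 holes -> [(4, 0), (4, 1), (5, 0), (5, 1)]
Unfold 3 (reflect across h@6): 8 holes -> [(4, 0), (4, 1), (5, 0), (5, 1), (6, 0), (6, 1), (7, 0), (7, 1)]
Unfold 4 (reflect across v@2): 16 holes -> [(4, 0), (4, 1), (4, 2), (4, 3), (5, 0), (5, 1), (5, 2), (5, 3), (6, 0), (6, 1), (6, 2), (6, 3), (7, 0), (7, 1), (7, 2), (7, 3)]
Unfold 5 (reflect across h@4): 32 holes -> [(0, 0), (0, 1), (0, 2), (0, 3), (1, 0), (1, 1), (1, 2), (1, 3), (2, 0), (2, 1), (2, 2), (2, 3), (3, 0), (3, 1), (3, 2), (3, 3), (4, 0), (4, 1), (4, 2), (4, 3), (5, 0), (5, 1), (5, 2), (5, 3), (6, 0), (6, 1), (6, 2), (6, 3), (7, 0), (7, 1), (7, 2), (7, 3)]
Holes: [(0, 0), (0, 1), (0, 2), (0, 3), (1, 0), (1, 1), (1, 2), (1, 3), (2, 0), (2, 1), (2, 2), (2, 3), (3, 0), (3, 1), (3, 2), (3, 3), (4, 0), (4, 1), (4, 2), (4, 3), (5, 0), (5, 1), (5, 2), (5, 3), (6, 0), (6, 1), (6, 2), (6, 3), (7, 0), (7, 1), (7, 2), (7, 3)]

Answer: yes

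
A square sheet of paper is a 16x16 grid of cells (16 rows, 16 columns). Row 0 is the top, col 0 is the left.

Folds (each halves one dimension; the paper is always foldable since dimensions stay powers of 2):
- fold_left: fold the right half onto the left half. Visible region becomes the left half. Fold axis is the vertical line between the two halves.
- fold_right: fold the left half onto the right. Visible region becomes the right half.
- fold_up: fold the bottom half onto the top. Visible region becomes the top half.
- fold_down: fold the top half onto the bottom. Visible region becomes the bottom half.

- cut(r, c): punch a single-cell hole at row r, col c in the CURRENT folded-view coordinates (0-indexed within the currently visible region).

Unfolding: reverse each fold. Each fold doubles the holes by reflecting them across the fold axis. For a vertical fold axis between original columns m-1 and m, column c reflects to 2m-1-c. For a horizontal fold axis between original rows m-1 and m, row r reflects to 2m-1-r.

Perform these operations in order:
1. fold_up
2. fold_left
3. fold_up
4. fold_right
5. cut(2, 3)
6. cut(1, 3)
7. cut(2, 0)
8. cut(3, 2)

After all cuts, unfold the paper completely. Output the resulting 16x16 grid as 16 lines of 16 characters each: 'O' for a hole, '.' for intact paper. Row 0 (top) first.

Op 1 fold_up: fold axis h@8; visible region now rows[0,8) x cols[0,16) = 8x16
Op 2 fold_left: fold axis v@8; visible region now rows[0,8) x cols[0,8) = 8x8
Op 3 fold_up: fold axis h@4; visible region now rows[0,4) x cols[0,8) = 4x8
Op 4 fold_right: fold axis v@4; visible region now rows[0,4) x cols[4,8) = 4x4
Op 5 cut(2, 3): punch at orig (2,7); cuts so far [(2, 7)]; region rows[0,4) x cols[4,8) = 4x4
Op 6 cut(1, 3): punch at orig (1,7); cuts so far [(1, 7), (2, 7)]; region rows[0,4) x cols[4,8) = 4x4
Op 7 cut(2, 0): punch at orig (2,4); cuts so far [(1, 7), (2, 4), (2, 7)]; region rows[0,4) x cols[4,8) = 4x4
Op 8 cut(3, 2): punch at orig (3,6); cuts so far [(1, 7), (2, 4), (2, 7), (3, 6)]; region rows[0,4) x cols[4,8) = 4x4
Unfold 1 (reflect across v@4): 8 holes -> [(1, 0), (1, 7), (2, 0), (2, 3), (2, 4), (2, 7), (3, 1), (3, 6)]
Unfold 2 (reflect across h@4): 16 holes -> [(1, 0), (1, 7), (2, 0), (2, 3), (2, 4), (2, 7), (3, 1), (3, 6), (4, 1), (4, 6), (5, 0), (5, 3), (5, 4), (5, 7), (6, 0), (6, 7)]
Unfold 3 (reflect across v@8): 32 holes -> [(1, 0), (1, 7), (1, 8), (1, 15), (2, 0), (2, 3), (2, 4), (2, 7), (2, 8), (2, 11), (2, 12), (2, 15), (3, 1), (3, 6), (3, 9), (3, 14), (4, 1), (4, 6), (4, 9), (4, 14), (5, 0), (5, 3), (5, 4), (5, 7), (5, 8), (5, 11), (5, 12), (5, 15), (6, 0), (6, 7), (6, 8), (6, 15)]
Unfold 4 (reflect across h@8): 64 holes -> [(1, 0), (1, 7), (1, 8), (1, 15), (2, 0), (2, 3), (2, 4), (2, 7), (2, 8), (2, 11), (2, 12), (2, 15), (3, 1), (3, 6), (3, 9), (3, 14), (4, 1), (4, 6), (4, 9), (4, 14), (5, 0), (5, 3), (5, 4), (5, 7), (5, 8), (5, 11), (5, 12), (5, 15), (6, 0), (6, 7), (6, 8), (6, 15), (9, 0), (9, 7), (9, 8), (9, 15), (10, 0), (10, 3), (10, 4), (10, 7), (10, 8), (10, 11), (10, 12), (10, 15), (11, 1), (11, 6), (11, 9), (11, 14), (12, 1), (12, 6), (12, 9), (12, 14), (13, 0), (13, 3), (13, 4), (13, 7), (13, 8), (13, 11), (13, 12), (13, 15), (14, 0), (14, 7), (14, 8), (14, 15)]

Answer: ................
O......OO......O
O..OO..OO..OO..O
.O....O..O....O.
.O....O..O....O.
O..OO..OO..OO..O
O......OO......O
................
................
O......OO......O
O..OO..OO..OO..O
.O....O..O....O.
.O....O..O....O.
O..OO..OO..OO..O
O......OO......O
................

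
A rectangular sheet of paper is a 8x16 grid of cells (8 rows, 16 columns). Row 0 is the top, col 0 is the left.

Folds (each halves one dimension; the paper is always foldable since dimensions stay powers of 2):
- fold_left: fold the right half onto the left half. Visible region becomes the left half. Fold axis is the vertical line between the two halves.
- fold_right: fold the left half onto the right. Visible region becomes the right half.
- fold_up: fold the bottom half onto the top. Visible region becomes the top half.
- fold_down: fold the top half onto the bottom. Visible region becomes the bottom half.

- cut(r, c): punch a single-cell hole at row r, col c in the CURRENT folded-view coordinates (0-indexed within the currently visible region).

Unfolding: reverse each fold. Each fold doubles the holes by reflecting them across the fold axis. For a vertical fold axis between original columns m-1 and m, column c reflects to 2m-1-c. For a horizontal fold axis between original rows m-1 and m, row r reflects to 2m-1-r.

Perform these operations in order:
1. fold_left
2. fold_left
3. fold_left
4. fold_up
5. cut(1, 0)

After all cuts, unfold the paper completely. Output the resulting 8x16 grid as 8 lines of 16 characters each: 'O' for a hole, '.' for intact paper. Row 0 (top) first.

Answer: ................
O..OO..OO..OO..O
................
................
................
................
O..OO..OO..OO..O
................

Derivation:
Op 1 fold_left: fold axis v@8; visible region now rows[0,8) x cols[0,8) = 8x8
Op 2 fold_left: fold axis v@4; visible region now rows[0,8) x cols[0,4) = 8x4
Op 3 fold_left: fold axis v@2; visible region now rows[0,8) x cols[0,2) = 8x2
Op 4 fold_up: fold axis h@4; visible region now rows[0,4) x cols[0,2) = 4x2
Op 5 cut(1, 0): punch at orig (1,0); cuts so far [(1, 0)]; region rows[0,4) x cols[0,2) = 4x2
Unfold 1 (reflect across h@4): 2 holes -> [(1, 0), (6, 0)]
Unfold 2 (reflect across v@2): 4 holes -> [(1, 0), (1, 3), (6, 0), (6, 3)]
Unfold 3 (reflect across v@4): 8 holes -> [(1, 0), (1, 3), (1, 4), (1, 7), (6, 0), (6, 3), (6, 4), (6, 7)]
Unfold 4 (reflect across v@8): 16 holes -> [(1, 0), (1, 3), (1, 4), (1, 7), (1, 8), (1, 11), (1, 12), (1, 15), (6, 0), (6, 3), (6, 4), (6, 7), (6, 8), (6, 11), (6, 12), (6, 15)]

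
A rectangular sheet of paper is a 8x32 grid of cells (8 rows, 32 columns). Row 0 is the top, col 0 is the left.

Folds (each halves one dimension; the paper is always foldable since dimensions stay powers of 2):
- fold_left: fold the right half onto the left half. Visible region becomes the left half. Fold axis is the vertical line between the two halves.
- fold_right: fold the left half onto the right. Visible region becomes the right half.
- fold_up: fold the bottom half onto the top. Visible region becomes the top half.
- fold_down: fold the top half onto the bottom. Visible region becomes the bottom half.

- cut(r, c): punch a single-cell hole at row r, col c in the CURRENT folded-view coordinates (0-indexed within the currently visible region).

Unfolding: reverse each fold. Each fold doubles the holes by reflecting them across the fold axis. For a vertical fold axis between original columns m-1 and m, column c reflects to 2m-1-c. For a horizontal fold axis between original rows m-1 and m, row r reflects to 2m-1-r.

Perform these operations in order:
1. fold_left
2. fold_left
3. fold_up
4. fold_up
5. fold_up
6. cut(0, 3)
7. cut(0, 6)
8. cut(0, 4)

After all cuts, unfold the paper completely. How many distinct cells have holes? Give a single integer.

Op 1 fold_left: fold axis v@16; visible region now rows[0,8) x cols[0,16) = 8x16
Op 2 fold_left: fold axis v@8; visible region now rows[0,8) x cols[0,8) = 8x8
Op 3 fold_up: fold axis h@4; visible region now rows[0,4) x cols[0,8) = 4x8
Op 4 fold_up: fold axis h@2; visible region now rows[0,2) x cols[0,8) = 2x8
Op 5 fold_up: fold axis h@1; visible region now rows[0,1) x cols[0,8) = 1x8
Op 6 cut(0, 3): punch at orig (0,3); cuts so far [(0, 3)]; region rows[0,1) x cols[0,8) = 1x8
Op 7 cut(0, 6): punch at orig (0,6); cuts so far [(0, 3), (0, 6)]; region rows[0,1) x cols[0,8) = 1x8
Op 8 cut(0, 4): punch at orig (0,4); cuts so far [(0, 3), (0, 4), (0, 6)]; region rows[0,1) x cols[0,8) = 1x8
Unfold 1 (reflect across h@1): 6 holes -> [(0, 3), (0, 4), (0, 6), (1, 3), (1, 4), (1, 6)]
Unfold 2 (reflect across h@2): 12 holes -> [(0, 3), (0, 4), (0, 6), (1, 3), (1, 4), (1, 6), (2, 3), (2, 4), (2, 6), (3, 3), (3, 4), (3, 6)]
Unfold 3 (reflect across h@4): 24 holes -> [(0, 3), (0, 4), (0, 6), (1, 3), (1, 4), (1, 6), (2, 3), (2, 4), (2, 6), (3, 3), (3, 4), (3, 6), (4, 3), (4, 4), (4, 6), (5, 3), (5, 4), (5, 6), (6, 3), (6, 4), (6, 6), (7, 3), (7, 4), (7, 6)]
Unfold 4 (reflect across v@8): 48 holes -> [(0, 3), (0, 4), (0, 6), (0, 9), (0, 11), (0, 12), (1, 3), (1, 4), (1, 6), (1, 9), (1, 11), (1, 12), (2, 3), (2, 4), (2, 6), (2, 9), (2, 11), (2, 12), (3, 3), (3, 4), (3, 6), (3, 9), (3, 11), (3, 12), (4, 3), (4, 4), (4, 6), (4, 9), (4, 11), (4, 12), (5, 3), (5, 4), (5, 6), (5, 9), (5, 11), (5, 12), (6, 3), (6, 4), (6, 6), (6, 9), (6, 11), (6, 12), (7, 3), (7, 4), (7, 6), (7, 9), (7, 11), (7, 12)]
Unfold 5 (reflect across v@16): 96 holes -> [(0, 3), (0, 4), (0, 6), (0, 9), (0, 11), (0, 12), (0, 19), (0, 20), (0, 22), (0, 25), (0, 27), (0, 28), (1, 3), (1, 4), (1, 6), (1, 9), (1, 11), (1, 12), (1, 19), (1, 20), (1, 22), (1, 25), (1, 27), (1, 28), (2, 3), (2, 4), (2, 6), (2, 9), (2, 11), (2, 12), (2, 19), (2, 20), (2, 22), (2, 25), (2, 27), (2, 28), (3, 3), (3, 4), (3, 6), (3, 9), (3, 11), (3, 12), (3, 19), (3, 20), (3, 22), (3, 25), (3, 27), (3, 28), (4, 3), (4, 4), (4, 6), (4, 9), (4, 11), (4, 12), (4, 19), (4, 20), (4, 22), (4, 25), (4, 27), (4, 28), (5, 3), (5, 4), (5, 6), (5, 9), (5, 11), (5, 12), (5, 19), (5, 20), (5, 22), (5, 25), (5, 27), (5, 28), (6, 3), (6, 4), (6, 6), (6, 9), (6, 11), (6, 12), (6, 19), (6, 20), (6, 22), (6, 25), (6, 27), (6, 28), (7, 3), (7, 4), (7, 6), (7, 9), (7, 11), (7, 12), (7, 19), (7, 20), (7, 22), (7, 25), (7, 27), (7, 28)]

Answer: 96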